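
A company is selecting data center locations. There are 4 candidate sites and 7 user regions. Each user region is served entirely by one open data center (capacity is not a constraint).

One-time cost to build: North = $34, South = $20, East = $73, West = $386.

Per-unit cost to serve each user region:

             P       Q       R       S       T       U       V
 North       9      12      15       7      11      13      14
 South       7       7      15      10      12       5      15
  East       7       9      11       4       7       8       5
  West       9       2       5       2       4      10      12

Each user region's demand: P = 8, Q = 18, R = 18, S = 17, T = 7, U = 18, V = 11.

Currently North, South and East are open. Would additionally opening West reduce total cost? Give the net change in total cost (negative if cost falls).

Current service cost with {North, South, East}: 642.
Adding West: each user region re-picks its cheapest; new service cost 389, saving 253.
Extra fixed cost: 386. Net change = 386 − 253 = 133.
(Totals: 769 → 902.)

No — net change +133 (cost rises by 133).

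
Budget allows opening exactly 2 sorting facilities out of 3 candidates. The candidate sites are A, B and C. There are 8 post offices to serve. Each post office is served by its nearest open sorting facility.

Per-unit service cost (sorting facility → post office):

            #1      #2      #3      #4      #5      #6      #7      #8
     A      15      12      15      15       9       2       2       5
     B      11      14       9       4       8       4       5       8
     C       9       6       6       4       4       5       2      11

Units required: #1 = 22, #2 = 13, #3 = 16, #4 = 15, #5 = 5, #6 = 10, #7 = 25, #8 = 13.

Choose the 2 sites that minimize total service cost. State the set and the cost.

Choose A and C; total service cost 587.

With exactly 2 open, each post office uses its cheapest among the chosen.
{A, C}: #1→C 9·22=198, #2→C 6·13=78, #3→C 6·16=96, #4→C 4·15=60, #5→C 4·5=20, #6→A 2·10=20, #7→A 2·25=50, #8→A 5·13=65. Service cost 587.
{B, C}: service cost 646
{A, B}: service cost 777
Among all 3 size-2 choices, {A, C} is lowest.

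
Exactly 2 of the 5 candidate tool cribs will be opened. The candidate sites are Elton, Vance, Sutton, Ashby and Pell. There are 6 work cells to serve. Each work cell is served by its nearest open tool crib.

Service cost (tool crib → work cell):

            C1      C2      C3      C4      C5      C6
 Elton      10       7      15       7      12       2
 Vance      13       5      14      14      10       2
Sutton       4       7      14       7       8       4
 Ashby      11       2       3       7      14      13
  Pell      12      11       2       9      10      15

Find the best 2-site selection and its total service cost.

Choose Sutton and Ashby; total service cost 28.

With exactly 2 open, each work cell uses its cheapest among the chosen.
{Sutton, Ashby}: C1→Sutton 4, C2→Ashby 2, C3→Ashby 3, C4→Sutton 7, C5→Sutton 8, C6→Sutton 4. Service cost 28.
{Sutton, Pell}: service cost 32
{Vance, Ashby}: service cost 35
Among all 10 size-2 choices, {Sutton, Ashby} is lowest.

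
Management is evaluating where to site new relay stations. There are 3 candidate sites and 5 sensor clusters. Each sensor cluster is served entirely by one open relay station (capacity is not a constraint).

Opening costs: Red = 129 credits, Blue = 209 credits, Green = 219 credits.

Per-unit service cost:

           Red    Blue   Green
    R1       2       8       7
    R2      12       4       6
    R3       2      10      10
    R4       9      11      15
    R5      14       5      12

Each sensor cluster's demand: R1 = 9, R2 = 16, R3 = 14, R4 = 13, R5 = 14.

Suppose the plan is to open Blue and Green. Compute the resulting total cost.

Total cost: 908

Each sensor cluster is assigned to its cheapest site among the open ones.
{Blue, Green}: R1→Green 7·9=63, R2→Blue 4·16=64, R3→Blue 10·14=140, R4→Blue 11·13=143, R5→Blue 5·14=70. Service 480; fixed 428; total 908.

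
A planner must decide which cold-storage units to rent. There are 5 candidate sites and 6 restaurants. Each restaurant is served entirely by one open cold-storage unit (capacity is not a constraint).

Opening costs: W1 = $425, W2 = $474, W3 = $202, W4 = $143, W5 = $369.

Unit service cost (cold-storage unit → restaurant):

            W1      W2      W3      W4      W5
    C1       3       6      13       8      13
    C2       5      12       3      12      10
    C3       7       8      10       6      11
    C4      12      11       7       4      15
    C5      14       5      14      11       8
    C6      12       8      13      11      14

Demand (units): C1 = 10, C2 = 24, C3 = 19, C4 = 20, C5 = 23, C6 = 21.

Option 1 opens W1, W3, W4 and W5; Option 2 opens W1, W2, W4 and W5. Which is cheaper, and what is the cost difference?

Option 1 is cheaper by 188.

Option 1: {W1, W3, W4, W5}: C1→W1 3·10=30, C2→W3 3·24=72, C3→W4 6·19=114, C4→W4 4·20=80, C5→W5 8·23=184, C6→W4 11·21=231. Service 711; fixed 1139; total 1850.
Option 2: {W1, W2, W4, W5}: C1→W1 3·10=30, C2→W1 5·24=120, C3→W4 6·19=114, C4→W4 4·20=80, C5→W2 5·23=115, C6→W2 8·21=168. Service 627; fixed 1411; total 2038.
Difference: |1850 − 2038| = 188.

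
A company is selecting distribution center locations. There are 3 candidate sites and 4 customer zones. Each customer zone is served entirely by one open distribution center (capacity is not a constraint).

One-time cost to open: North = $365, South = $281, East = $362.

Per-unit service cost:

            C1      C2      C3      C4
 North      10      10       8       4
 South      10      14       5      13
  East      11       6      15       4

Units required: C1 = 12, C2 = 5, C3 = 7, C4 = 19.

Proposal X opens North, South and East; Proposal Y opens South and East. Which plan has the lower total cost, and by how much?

Proposal X: {North, South, East}: C1→North 10·12=120, C2→East 6·5=30, C3→South 5·7=35, C4→North 4·19=76. Service 261; fixed 1008; total 1269.
Proposal Y: {South, East}: C1→South 10·12=120, C2→East 6·5=30, C3→South 5·7=35, C4→East 4·19=76. Service 261; fixed 643; total 904.
Difference: |1269 − 904| = 365.

Proposal Y is cheaper by 365.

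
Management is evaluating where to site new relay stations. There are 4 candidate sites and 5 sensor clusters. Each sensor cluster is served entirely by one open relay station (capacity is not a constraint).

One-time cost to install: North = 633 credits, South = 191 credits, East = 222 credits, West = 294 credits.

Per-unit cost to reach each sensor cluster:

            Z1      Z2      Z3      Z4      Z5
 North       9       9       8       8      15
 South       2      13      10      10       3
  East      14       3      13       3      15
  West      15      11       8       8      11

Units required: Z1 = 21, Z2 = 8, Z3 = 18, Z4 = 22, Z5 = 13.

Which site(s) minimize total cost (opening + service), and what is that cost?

For any fixed open set, each sensor cluster goes to its cheapest open site; total = fixed + service.
{South, East}: Z1→South 2·21=42, Z2→East 3·8=24, Z3→South 10·18=180, Z4→East 3·22=66, Z5→South 3·13=39. Service 351; fixed 413; total 764.
{South}: Z1→South 2·21=42, Z2→South 13·8=104, Z3→South 10·18=180, Z4→South 10·22=220, Z5→South 3·13=39. Service 585; fixed 191; total 776.
{South, West}: service 489 + fixed 485 = 974
{North, South, East, West}: service 315 + fixed 1340 = 1655
No other subset beats 764.

Open South and East; minimum total cost 764.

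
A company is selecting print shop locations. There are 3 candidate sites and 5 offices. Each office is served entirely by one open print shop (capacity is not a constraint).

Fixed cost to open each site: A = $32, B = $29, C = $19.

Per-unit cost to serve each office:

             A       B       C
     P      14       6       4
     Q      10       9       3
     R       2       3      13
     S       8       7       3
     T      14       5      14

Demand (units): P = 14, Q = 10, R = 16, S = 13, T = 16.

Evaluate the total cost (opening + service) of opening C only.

Each office is assigned to its cheapest site among the open ones.
{C}: P→C 4·14=56, Q→C 3·10=30, R→C 13·16=208, S→C 3·13=39, T→C 14·16=224. Service 557; fixed 19; total 576.

Total cost: 576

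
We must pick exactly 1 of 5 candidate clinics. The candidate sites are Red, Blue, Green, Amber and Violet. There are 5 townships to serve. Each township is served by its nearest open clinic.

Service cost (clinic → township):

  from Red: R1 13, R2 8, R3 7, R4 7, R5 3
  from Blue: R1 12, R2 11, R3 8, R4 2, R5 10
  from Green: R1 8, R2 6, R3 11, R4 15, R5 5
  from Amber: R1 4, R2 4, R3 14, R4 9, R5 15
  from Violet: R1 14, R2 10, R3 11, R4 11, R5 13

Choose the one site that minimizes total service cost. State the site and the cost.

With exactly 1 open, each township uses its cheapest among the chosen.
{Red}: R1→Red 13, R2→Red 8, R3→Red 7, R4→Red 7, R5→Red 3. Service cost 38.
{Blue}: service cost 43
{Green}: service cost 45
Among all 5 size-1 choices, {Red} is lowest.

Choose Red only; total service cost 38.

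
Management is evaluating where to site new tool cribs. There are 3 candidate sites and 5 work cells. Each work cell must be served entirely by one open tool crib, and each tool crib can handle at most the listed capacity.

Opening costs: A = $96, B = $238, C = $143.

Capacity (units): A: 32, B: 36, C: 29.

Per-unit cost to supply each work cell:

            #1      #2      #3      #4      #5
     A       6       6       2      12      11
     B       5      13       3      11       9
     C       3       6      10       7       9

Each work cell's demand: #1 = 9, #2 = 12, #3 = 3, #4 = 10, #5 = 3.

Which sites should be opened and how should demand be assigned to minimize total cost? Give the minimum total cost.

Open {A, C}: #1→C 3·9=27, #2→A 6·12=72, #3→A 2·3=6, #4→C 7·10=70, #5→C 9·3=27.
Loads: A carries 15/32, C carries 22/29. Service 202; fixed 239; total 441.
Next best feasible plan costs 447.

Minimum total cost: 441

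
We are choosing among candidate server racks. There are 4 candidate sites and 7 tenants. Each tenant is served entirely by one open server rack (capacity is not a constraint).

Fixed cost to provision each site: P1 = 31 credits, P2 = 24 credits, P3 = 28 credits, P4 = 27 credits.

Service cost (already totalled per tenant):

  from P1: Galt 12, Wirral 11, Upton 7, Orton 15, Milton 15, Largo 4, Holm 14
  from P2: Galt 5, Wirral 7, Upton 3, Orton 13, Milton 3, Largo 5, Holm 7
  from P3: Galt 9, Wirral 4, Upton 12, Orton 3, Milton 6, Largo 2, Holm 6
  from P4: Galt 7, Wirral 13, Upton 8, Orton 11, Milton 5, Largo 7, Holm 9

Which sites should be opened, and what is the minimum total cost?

For any fixed open set, each tenant goes to its cheapest open site; total = fixed + service.
{P2}: Galt→P2 5, Wirral→P2 7, Upton→P2 3, Orton→P2 13, Milton→P2 3, Largo→P2 5, Holm→P2 7. Service 43; fixed 24; total 67.
{P3}: service 42 + fixed 28 = 70
{P2, P3}: Galt→P2 5, Wirral→P3 4, Upton→P2 3, Orton→P3 3, Milton→P2 3, Largo→P3 2, Holm→P3 6. Service 26; fixed 52; total 78.
{P1, P2, P3, P4}: service 26 + fixed 110 = 136
(All 15 nonempty subsets were checked; P2 only is lowest.)

Open P2 only; minimum total cost 67.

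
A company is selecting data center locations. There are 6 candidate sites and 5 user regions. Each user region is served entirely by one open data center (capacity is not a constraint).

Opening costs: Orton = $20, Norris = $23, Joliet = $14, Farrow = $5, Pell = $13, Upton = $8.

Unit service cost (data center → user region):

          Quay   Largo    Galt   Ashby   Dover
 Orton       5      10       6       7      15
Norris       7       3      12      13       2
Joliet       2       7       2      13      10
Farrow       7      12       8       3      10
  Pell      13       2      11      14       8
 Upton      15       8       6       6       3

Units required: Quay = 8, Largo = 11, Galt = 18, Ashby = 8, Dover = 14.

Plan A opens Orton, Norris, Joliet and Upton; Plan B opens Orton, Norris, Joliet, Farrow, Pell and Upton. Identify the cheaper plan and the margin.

Plan A: {Orton, Norris, Joliet, Upton}: Quay→Joliet 2·8=16, Largo→Norris 3·11=33, Galt→Joliet 2·18=36, Ashby→Upton 6·8=48, Dover→Norris 2·14=28. Service 161; fixed 65; total 226.
Plan B: {Orton, Norris, Joliet, Farrow, Pell, Upton}: Quay→Joliet 2·8=16, Largo→Pell 2·11=22, Galt→Joliet 2·18=36, Ashby→Farrow 3·8=24, Dover→Norris 2·14=28. Service 126; fixed 83; total 209.
Difference: |226 − 209| = 17.

Plan B is cheaper by 17.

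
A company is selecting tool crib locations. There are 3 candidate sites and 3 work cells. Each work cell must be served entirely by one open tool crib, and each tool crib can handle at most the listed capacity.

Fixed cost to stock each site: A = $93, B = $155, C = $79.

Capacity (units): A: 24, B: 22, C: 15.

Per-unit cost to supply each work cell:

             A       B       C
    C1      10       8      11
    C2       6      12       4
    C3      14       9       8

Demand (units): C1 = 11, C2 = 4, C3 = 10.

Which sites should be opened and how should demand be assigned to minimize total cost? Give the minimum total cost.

Minimum total cost: 378

Open {A, C}: C1→A 10·11=110, C2→C 4·4=16, C3→C 8·10=80.
Loads: A carries 11/24, C carries 14/15. Service 206; fixed 172; total 378.
Next best feasible plan costs 386.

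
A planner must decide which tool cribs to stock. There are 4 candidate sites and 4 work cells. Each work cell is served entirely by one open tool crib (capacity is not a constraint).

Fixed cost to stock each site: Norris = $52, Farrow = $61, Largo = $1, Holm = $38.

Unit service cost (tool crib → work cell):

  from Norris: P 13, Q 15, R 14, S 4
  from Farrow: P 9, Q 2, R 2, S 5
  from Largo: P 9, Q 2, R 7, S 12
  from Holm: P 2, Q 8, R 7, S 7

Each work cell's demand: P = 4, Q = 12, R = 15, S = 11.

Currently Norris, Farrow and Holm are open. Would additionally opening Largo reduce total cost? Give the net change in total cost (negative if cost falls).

Current service cost with {Norris, Farrow, Holm}: 106.
Adding Largo: each work cell re-picks its cheapest; new service cost 106, saving 0.
Extra fixed cost: 1. Net change = 1 − 0 = 1.
(Totals: 257 → 258.)

No — net change +1 (cost rises by 1).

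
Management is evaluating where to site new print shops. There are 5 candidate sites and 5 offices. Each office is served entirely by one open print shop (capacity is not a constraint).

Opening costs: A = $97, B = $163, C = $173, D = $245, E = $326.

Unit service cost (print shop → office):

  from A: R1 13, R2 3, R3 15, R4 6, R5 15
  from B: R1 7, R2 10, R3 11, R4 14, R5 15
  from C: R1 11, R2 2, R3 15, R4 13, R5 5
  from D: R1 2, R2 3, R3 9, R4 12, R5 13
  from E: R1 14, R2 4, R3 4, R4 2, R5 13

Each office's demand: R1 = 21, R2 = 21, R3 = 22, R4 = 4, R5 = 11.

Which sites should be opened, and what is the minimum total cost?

For any fixed open set, each office goes to its cheapest open site; total = fixed + service.
{D}: R1→D 2·21=42, R2→D 3·21=63, R3→D 9·22=198, R4→D 12·4=48, R5→D 13·11=143. Service 494; fixed 245; total 739.
{C, D}: service 385 + fixed 418 = 803
{A, D}: R1→D 2·21=42, R2→A 3·21=63, R3→D 9·22=198, R4→A 6·4=24, R5→D 13·11=143. Service 470; fixed 342; total 812.
{A, B, C, D, E}: service 235 + fixed 1004 = 1239
No other subset beats 739.

Open D only; minimum total cost 739.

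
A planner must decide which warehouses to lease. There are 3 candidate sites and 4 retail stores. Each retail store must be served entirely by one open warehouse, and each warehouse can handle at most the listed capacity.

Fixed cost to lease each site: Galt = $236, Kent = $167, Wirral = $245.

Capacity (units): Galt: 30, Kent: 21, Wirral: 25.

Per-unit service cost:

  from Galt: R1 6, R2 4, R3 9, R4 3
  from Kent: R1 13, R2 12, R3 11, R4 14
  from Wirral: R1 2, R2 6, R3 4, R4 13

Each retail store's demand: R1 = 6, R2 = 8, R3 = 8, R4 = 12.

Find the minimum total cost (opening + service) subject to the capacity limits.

Open {Galt, Wirral}: R1→Wirral 2·6=12, R2→Galt 4·8=32, R3→Wirral 4·8=32, R4→Galt 3·12=36.
Loads: Galt carries 20/30, Wirral carries 14/25. Service 112; fixed 481; total 593.
Next best feasible plan costs 595.

Minimum total cost: 593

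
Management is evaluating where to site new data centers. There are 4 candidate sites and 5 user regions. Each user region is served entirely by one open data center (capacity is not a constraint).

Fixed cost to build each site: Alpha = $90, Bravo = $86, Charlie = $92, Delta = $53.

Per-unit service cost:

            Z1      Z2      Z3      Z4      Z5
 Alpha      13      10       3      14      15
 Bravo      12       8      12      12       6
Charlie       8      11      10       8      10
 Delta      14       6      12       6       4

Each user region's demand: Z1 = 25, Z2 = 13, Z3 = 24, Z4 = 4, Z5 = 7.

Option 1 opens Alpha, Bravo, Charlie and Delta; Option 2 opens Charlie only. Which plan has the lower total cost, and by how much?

Option 1 is cheaper by 54.

Option 1: {Alpha, Bravo, Charlie, Delta}: Z1→Charlie 8·25=200, Z2→Delta 6·13=78, Z3→Alpha 3·24=72, Z4→Delta 6·4=24, Z5→Delta 4·7=28. Service 402; fixed 321; total 723.
Option 2: {Charlie}: Z1→Charlie 8·25=200, Z2→Charlie 11·13=143, Z3→Charlie 10·24=240, Z4→Charlie 8·4=32, Z5→Charlie 10·7=70. Service 685; fixed 92; total 777.
Difference: |723 − 777| = 54.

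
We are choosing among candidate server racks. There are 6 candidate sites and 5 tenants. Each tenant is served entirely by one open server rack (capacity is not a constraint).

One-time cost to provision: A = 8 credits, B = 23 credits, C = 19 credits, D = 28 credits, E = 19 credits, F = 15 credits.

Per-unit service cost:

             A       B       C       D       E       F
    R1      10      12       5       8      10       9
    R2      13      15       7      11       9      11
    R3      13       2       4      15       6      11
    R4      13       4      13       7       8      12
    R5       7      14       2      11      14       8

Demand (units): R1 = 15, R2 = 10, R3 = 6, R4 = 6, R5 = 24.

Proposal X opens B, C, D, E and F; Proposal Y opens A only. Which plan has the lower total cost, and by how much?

Proposal X is cheaper by 279.

Proposal X: {B, C, D, E, F}: R1→C 5·15=75, R2→C 7·10=70, R3→B 2·6=12, R4→B 4·6=24, R5→C 2·24=48. Service 229; fixed 104; total 333.
Proposal Y: {A}: R1→A 10·15=150, R2→A 13·10=130, R3→A 13·6=78, R4→A 13·6=78, R5→A 7·24=168. Service 604; fixed 8; total 612.
Difference: |333 − 612| = 279.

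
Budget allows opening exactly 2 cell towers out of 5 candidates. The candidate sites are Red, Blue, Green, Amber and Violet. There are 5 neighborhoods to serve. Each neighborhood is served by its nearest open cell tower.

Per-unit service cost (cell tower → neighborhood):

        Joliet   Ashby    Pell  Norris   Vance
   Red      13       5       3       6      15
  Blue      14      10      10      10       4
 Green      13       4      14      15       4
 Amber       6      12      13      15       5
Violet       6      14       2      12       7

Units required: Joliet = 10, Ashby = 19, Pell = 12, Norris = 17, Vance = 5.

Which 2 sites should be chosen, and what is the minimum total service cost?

With exactly 2 open, each neighborhood uses its cheapest among the chosen.
{Red, Violet}: Joliet→Violet 6·10=60, Ashby→Red 5·19=95, Pell→Violet 2·12=24, Norris→Red 6·17=102, Vance→Violet 7·5=35. Service cost 316.
{Red, Amber}: service cost 318
{Red, Green}: service cost 364
Among all 10 size-2 choices, {Red, Violet} is lowest.

Choose Red and Violet; total service cost 316.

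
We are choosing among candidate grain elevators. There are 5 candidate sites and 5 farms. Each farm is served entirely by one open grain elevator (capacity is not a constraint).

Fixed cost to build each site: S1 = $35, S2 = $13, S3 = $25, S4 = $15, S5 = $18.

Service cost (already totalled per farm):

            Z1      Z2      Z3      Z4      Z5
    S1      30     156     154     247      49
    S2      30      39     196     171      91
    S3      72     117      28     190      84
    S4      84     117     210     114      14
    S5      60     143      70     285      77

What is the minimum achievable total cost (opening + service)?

Minimum total cost: 278

For any fixed open set, each farm goes to its cheapest open site; total = fixed + service.
{S2, S3, S4}: Z1→S2 30, Z2→S2 39, Z3→S3 28, Z4→S4 114, Z5→S4 14. Service 225; fixed 53; total 278.
{S2, S3, S4, S5}: Z1→S2 30, Z2→S2 39, Z3→S3 28, Z4→S4 114, Z5→S4 14. Service 225; fixed 71; total 296.
{S1, S2, S3, S4}: service 225 + fixed 88 = 313
{S1, S2, S3, S4, S5}: Z1→S1 30, Z2→S2 39, Z3→S3 28, Z4→S4 114, Z5→S4 14. Service 225; fixed 106; total 331.
No other subset beats 278.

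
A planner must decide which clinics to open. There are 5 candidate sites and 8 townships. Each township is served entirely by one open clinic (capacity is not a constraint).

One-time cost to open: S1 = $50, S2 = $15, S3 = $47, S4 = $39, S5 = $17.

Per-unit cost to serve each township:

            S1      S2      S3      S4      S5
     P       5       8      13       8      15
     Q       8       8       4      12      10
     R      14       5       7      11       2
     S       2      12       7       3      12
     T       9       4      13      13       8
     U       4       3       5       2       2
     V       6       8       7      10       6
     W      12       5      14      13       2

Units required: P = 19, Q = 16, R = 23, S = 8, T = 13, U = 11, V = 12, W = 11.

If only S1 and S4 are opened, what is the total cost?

Total cost: 924

Each township is assigned to its cheapest site among the open ones.
{S1, S4}: P→S1 5·19=95, Q→S1 8·16=128, R→S4 11·23=253, S→S1 2·8=16, T→S1 9·13=117, U→S4 2·11=22, V→S1 6·12=72, W→S1 12·11=132. Service 835; fixed 89; total 924.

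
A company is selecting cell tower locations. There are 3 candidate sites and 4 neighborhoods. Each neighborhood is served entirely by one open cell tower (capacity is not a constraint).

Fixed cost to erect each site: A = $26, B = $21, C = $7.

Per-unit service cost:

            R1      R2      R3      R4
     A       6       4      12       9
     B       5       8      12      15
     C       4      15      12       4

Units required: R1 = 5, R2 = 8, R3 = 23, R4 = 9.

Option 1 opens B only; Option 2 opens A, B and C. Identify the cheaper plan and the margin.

Option 2 is cheaper by 103.

Option 1: {B}: R1→B 5·5=25, R2→B 8·8=64, R3→B 12·23=276, R4→B 15·9=135. Service 500; fixed 21; total 521.
Option 2: {A, B, C}: R1→C 4·5=20, R2→A 4·8=32, R3→A 12·23=276, R4→C 4·9=36. Service 364; fixed 54; total 418.
Difference: |521 − 418| = 103.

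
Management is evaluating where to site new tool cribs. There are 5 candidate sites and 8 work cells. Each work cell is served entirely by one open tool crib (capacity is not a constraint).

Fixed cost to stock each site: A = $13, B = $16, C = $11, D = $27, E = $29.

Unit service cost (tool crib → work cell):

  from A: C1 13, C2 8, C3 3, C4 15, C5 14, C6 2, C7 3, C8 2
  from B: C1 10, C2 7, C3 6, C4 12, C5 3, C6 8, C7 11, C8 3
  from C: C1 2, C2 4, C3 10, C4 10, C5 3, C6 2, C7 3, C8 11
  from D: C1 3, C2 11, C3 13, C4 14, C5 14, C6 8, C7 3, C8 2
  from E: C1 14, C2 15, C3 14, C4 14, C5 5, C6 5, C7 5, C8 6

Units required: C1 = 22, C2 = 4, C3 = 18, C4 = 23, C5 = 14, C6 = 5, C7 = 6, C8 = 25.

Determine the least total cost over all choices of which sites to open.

For any fixed open set, each work cell goes to its cheapest open site; total = fixed + service.
{A, C}: C1→C 2·22=44, C2→C 4·4=16, C3→A 3·18=54, C4→C 10·23=230, C5→C 3·14=42, C6→A 2·5=10, C7→A 3·6=18, C8→A 2·25=50. Service 464; fixed 24; total 488.
{A, B, C}: service 464 + fixed 40 = 504
{A, C, D}: C1→C 2·22=44, C2→C 4·4=16, C3→A 3·18=54, C4→C 10·23=230, C5→C 3·14=42, C6→A 2·5=10, C7→A 3·6=18, C8→A 2·25=50. Service 464; fixed 51; total 515.
{A, B, C, D, E}: service 464 + fixed 96 = 560
No other subset beats 488.

Minimum total cost: 488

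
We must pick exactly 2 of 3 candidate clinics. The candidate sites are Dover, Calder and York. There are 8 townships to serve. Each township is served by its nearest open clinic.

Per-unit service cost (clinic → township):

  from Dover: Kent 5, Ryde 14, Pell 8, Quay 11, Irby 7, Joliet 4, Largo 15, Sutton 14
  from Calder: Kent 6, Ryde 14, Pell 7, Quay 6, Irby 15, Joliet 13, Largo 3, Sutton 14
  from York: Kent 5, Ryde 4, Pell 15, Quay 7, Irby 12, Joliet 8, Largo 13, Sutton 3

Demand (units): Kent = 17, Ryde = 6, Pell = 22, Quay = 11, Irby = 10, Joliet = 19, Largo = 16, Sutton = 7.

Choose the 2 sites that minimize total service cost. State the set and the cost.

With exactly 2 open, each township uses its cheapest among the chosen.
{Calder, York}: Kent→York 5·17=85, Ryde→York 4·6=24, Pell→Calder 7·22=154, Quay→Calder 6·11=66, Irby→York 12·10=120, Joliet→York 8·19=152, Largo→Calder 3·16=48, Sutton→York 3·7=21. Service cost 670.
{Dover, Calder}: service cost 681
{Dover, York}: service cost 737
Among all 3 size-2 choices, {Calder, York} is lowest.

Choose Calder and York; total service cost 670.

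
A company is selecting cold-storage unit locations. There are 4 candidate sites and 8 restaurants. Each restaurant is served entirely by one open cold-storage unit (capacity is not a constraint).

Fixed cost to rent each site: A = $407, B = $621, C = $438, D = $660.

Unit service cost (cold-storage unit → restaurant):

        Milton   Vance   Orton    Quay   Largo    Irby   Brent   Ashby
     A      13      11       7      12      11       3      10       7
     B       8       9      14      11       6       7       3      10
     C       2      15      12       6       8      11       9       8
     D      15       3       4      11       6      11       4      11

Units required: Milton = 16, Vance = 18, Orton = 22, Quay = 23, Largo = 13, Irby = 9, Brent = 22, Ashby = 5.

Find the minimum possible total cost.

For any fixed open set, each restaurant goes to its cheapest open site; total = fixed + service.
{C}: Milton→C 2·16=32, Vance→C 15·18=270, Orton→C 12·22=264, Quay→C 6·23=138, Largo→C 8·13=104, Irby→C 11·9=99, Brent→C 9·22=198, Ashby→C 8·5=40. Service 1145; fixed 438; total 1583.
{D}: service 955 + fixed 660 = 1615
{A}: Milton→A 13·16=208, Vance→A 11·18=198, Orton→A 7·22=154, Quay→A 12·23=276, Largo→A 11·13=143, Irby→A 3·9=27, Brent→A 10·22=220, Ashby→A 7·5=35. Service 1261; fixed 407; total 1668.
{A, B, C, D}: Milton→C 2·16=32, Vance→D 3·18=54, Orton→D 4·22=88, Quay→C 6·23=138, Largo→B 6·13=78, Irby→A 3·9=27, Brent→B 3·22=66, Ashby→A 7·5=35. Service 518; fixed 2126; total 2644.
No other subset beats 1583.

Minimum total cost: 1583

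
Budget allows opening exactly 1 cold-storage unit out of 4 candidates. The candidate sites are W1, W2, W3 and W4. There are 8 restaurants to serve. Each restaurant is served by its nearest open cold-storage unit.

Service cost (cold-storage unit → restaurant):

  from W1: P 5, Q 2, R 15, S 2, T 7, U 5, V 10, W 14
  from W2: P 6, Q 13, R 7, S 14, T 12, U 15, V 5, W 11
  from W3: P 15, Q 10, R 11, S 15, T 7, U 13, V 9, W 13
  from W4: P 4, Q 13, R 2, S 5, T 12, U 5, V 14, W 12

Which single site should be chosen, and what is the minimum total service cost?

With exactly 1 open, each restaurant uses its cheapest among the chosen.
{W1}: P→W1 5, Q→W1 2, R→W1 15, S→W1 2, T→W1 7, U→W1 5, V→W1 10, W→W1 14. Service cost 60.
{W4}: service cost 67
{W2}: service cost 83
Among all 4 size-1 choices, {W1} is lowest.

Choose W1 only; total service cost 60.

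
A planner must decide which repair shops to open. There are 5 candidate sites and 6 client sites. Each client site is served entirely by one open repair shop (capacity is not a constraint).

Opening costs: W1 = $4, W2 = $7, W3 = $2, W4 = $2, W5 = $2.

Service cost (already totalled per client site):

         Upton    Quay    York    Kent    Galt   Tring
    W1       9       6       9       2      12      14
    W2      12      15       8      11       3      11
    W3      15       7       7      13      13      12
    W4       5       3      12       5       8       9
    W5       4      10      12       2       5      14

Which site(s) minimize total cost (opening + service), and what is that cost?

Open W3, W4 and W5; minimum total cost 36.

For any fixed open set, each client site goes to its cheapest open site; total = fixed + service.
{W3, W4, W5}: Upton→W5 4, Quay→W4 3, York→W3 7, Kent→W5 2, Galt→W5 5, Tring→W4 9. Service 30; fixed 6; total 36.
{W4, W5}: service 35 + fixed 4 = 39
{W1, W3, W4, W5}: service 30 + fixed 10 = 40
{W1, W2, W3, W4, W5}: Upton→W5 4, Quay→W4 3, York→W3 7, Kent→W1 2, Galt→W2 3, Tring→W4 9. Service 28; fixed 17; total 45.
No other subset beats 36.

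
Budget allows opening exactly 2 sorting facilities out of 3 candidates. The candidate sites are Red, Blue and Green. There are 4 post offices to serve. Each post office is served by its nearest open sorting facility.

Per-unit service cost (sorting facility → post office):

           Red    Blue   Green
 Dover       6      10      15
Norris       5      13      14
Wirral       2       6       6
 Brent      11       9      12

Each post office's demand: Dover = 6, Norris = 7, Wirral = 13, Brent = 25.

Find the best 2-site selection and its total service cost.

Choose Red and Blue; total service cost 322.

With exactly 2 open, each post office uses its cheapest among the chosen.
{Red, Blue}: Dover→Red 6·6=36, Norris→Red 5·7=35, Wirral→Red 2·13=26, Brent→Blue 9·25=225. Service cost 322.
{Red, Green}: service cost 372
{Blue, Green}: service cost 454
Among all 3 size-2 choices, {Red, Blue} is lowest.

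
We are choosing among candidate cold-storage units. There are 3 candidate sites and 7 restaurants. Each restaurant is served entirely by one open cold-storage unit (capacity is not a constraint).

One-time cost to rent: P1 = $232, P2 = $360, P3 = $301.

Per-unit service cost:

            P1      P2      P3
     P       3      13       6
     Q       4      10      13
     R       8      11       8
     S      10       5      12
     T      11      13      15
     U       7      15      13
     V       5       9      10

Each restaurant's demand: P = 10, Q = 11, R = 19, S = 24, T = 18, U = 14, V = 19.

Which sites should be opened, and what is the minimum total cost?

For any fixed open set, each restaurant goes to its cheapest open site; total = fixed + service.
{P1}: P→P1 3·10=30, Q→P1 4·11=44, R→P1 8·19=152, S→P1 10·24=240, T→P1 11·18=198, U→P1 7·14=98, V→P1 5·19=95. Service 857; fixed 232; total 1089.
{P1, P2}: service 737 + fixed 592 = 1329
{P1, P3}: P→P1 3·10=30, Q→P1 4·11=44, R→P1 8·19=152, S→P1 10·24=240, T→P1 11·18=198, U→P1 7·14=98, V→P1 5·19=95. Service 857; fixed 533; total 1390.
{P1, P2, P3}: service 737 + fixed 893 = 1630
(All 7 nonempty subsets were checked; P1 only is lowest.)

Open P1 only; minimum total cost 1089.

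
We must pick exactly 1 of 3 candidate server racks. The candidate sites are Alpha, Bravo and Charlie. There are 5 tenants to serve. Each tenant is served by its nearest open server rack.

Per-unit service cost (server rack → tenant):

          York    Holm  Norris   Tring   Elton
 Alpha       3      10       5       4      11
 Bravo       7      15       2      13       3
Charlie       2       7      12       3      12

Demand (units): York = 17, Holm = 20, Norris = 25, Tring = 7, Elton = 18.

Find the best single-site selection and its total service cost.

With exactly 1 open, each tenant uses its cheapest among the chosen.
{Alpha}: York→Alpha 3·17=51, Holm→Alpha 10·20=200, Norris→Alpha 5·25=125, Tring→Alpha 4·7=28, Elton→Alpha 11·18=198. Service cost 602.
{Bravo}: service cost 614
{Charlie}: service cost 711
Among all 3 size-1 choices, {Alpha} is lowest.

Choose Alpha only; total service cost 602.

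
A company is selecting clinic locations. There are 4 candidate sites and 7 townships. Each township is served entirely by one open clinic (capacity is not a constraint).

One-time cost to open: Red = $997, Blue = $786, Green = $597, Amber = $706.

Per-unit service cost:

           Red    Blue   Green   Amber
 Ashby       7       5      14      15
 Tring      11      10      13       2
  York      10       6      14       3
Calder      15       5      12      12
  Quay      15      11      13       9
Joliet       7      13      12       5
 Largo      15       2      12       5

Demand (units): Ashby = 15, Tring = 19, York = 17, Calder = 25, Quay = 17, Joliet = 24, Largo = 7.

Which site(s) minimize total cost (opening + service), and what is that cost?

For any fixed open set, each township goes to its cheapest open site; total = fixed + service.
{Amber}: Ashby→Amber 15·15=225, Tring→Amber 2·19=38, York→Amber 3·17=51, Calder→Amber 12·25=300, Quay→Amber 9·17=153, Joliet→Amber 5·24=120, Largo→Amber 5·7=35. Service 922; fixed 706; total 1628.
{Blue}: Ashby→Blue 5·15=75, Tring→Blue 10·19=190, York→Blue 6·17=102, Calder→Blue 5·25=125, Quay→Blue 11·17=187, Joliet→Blue 13·24=312, Largo→Blue 2·7=14. Service 1005; fixed 786; total 1791.
{Blue, Amber}: service 576 + fixed 1492 = 2068
{Red, Blue, Green, Amber}: Ashby→Blue 5·15=75, Tring→Amber 2·19=38, York→Amber 3·17=51, Calder→Blue 5·25=125, Quay→Amber 9·17=153, Joliet→Amber 5·24=120, Largo→Blue 2·7=14. Service 576; fixed 3086; total 3662.
(All 15 nonempty subsets were checked; Amber only is lowest.)

Open Amber only; minimum total cost 1628.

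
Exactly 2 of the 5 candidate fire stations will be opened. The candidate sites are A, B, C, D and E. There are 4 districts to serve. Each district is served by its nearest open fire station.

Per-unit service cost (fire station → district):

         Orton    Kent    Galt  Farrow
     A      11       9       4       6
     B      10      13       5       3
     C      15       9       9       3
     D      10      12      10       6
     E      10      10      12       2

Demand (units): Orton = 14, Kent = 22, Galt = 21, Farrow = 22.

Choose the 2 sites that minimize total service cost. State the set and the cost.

With exactly 2 open, each district uses its cheapest among the chosen.
{A, E}: Orton→E 10·14=140, Kent→A 9·22=198, Galt→A 4·21=84, Farrow→E 2·22=44. Service cost 466.
{A, B}: service cost 488
{A, C}: service cost 502
Among all 10 size-2 choices, {A, E} is lowest.

Choose A and E; total service cost 466.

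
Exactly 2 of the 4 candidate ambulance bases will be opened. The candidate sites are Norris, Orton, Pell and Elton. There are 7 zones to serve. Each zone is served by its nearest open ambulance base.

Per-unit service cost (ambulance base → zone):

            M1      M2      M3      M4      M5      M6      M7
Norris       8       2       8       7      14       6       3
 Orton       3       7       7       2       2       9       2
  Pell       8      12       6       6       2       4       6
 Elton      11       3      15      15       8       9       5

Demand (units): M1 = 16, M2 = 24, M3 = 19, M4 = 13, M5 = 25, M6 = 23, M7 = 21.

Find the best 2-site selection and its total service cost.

With exactly 2 open, each zone uses its cheapest among the chosen.
{Norris, Orton}: M1→Orton 3·16=48, M2→Norris 2·24=48, M3→Orton 7·19=133, M4→Orton 2·13=26, M5→Orton 2·25=50, M6→Norris 6·23=138, M7→Orton 2·21=42. Service cost 485.
{Orton, Pell}: service cost 540
{Norris, Pell}: service cost 573
Among all 6 size-2 choices, {Norris, Orton} is lowest.

Choose Norris and Orton; total service cost 485.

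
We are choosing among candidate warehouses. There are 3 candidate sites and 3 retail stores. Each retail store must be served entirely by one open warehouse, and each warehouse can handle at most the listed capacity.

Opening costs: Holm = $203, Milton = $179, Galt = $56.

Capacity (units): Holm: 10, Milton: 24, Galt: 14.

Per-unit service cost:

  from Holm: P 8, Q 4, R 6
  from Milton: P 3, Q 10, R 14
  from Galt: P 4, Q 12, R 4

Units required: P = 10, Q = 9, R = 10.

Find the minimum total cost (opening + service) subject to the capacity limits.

Open {Milton, Galt}: P→Milton 3·10=30, Q→Milton 10·9=90, R→Galt 4·10=40.
Loads: Milton carries 19/24, Galt carries 10/14. Service 160; fixed 235; total 395.
Next best feasible plan costs 505.

Minimum total cost: 395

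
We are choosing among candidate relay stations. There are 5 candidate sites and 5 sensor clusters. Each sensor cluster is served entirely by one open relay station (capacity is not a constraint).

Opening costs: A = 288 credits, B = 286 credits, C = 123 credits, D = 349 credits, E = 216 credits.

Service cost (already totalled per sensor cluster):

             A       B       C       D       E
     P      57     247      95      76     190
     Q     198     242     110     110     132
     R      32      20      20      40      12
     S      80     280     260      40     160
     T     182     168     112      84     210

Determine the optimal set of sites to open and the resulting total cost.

Open D only; minimum total cost 699.

For any fixed open set, each sensor cluster goes to its cheapest open site; total = fixed + service.
{D}: P→D 76, Q→D 110, R→D 40, S→D 40, T→D 84. Service 350; fixed 349; total 699.
{C}: service 597 + fixed 123 = 720
{A, C}: P→A 57, Q→C 110, R→C 20, S→A 80, T→C 112. Service 379; fixed 411; total 790.
{A, B, C, D, E}: P→A 57, Q→C 110, R→E 12, S→D 40, T→D 84. Service 303; fixed 1262; total 1565.
No other subset beats 699.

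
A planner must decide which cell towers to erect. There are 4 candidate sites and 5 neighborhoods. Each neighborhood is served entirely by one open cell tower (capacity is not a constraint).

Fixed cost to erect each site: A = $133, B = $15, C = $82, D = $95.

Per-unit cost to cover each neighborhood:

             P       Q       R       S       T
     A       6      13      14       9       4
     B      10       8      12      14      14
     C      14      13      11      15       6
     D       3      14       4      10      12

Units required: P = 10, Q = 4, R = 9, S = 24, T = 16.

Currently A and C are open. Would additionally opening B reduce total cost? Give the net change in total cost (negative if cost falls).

Yes — net change −5 (cost falls by 5).

Current service cost with {A, C}: 491.
Adding B: each neighborhood re-picks its cheapest; new service cost 471, saving 20.
Extra fixed cost: 15. Net change = 15 − 20 = -5.
(Totals: 706 → 701.)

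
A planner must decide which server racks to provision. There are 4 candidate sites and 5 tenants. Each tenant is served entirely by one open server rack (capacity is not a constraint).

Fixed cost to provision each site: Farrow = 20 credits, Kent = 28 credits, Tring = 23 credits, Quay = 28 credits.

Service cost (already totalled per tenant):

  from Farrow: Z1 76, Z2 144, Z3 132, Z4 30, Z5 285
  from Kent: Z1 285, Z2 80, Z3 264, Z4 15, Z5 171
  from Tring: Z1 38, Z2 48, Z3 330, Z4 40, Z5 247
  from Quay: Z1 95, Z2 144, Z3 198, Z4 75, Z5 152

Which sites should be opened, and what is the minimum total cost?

Open Farrow, Tring and Quay; minimum total cost 471.

For any fixed open set, each tenant goes to its cheapest open site; total = fixed + service.
{Farrow, Tring, Quay}: Z1→Tring 38, Z2→Tring 48, Z3→Farrow 132, Z4→Farrow 30, Z5→Quay 152. Service 400; fixed 71; total 471.
{Farrow, Kent, Tring}: service 404 + fixed 71 = 475
{Farrow, Kent, Tring, Quay}: service 385 + fixed 99 = 484
{Farrow}: Z1→Farrow 76, Z2→Farrow 144, Z3→Farrow 132, Z4→Farrow 30, Z5→Farrow 285. Service 667; fixed 20; total 687.
(All 15 nonempty subsets were checked; Farrow, Tring and Quay is lowest.)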